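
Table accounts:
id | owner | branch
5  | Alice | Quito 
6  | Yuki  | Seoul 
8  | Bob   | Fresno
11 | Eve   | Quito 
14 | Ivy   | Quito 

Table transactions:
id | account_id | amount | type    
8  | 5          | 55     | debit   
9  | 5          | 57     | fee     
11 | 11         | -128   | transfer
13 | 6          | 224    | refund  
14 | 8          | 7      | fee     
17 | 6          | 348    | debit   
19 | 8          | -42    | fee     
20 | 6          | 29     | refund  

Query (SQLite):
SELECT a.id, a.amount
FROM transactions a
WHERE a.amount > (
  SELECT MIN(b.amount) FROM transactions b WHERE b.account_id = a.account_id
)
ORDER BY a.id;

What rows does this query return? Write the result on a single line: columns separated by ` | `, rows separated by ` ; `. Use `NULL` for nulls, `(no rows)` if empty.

For each transactions row a, compute MIN(amount) over rows sharing a.account_id.
Keep row a if a.amount > that per-group MIN.
  account_id=5: MIN(amount) = 55
  account_id=6: MIN(amount) = 29
  account_id=8: MIN(amount) = -42
  account_id=11: MIN(amount) = -128

9 | 57 ; 13 | 224 ; 14 | 7 ; 17 | 348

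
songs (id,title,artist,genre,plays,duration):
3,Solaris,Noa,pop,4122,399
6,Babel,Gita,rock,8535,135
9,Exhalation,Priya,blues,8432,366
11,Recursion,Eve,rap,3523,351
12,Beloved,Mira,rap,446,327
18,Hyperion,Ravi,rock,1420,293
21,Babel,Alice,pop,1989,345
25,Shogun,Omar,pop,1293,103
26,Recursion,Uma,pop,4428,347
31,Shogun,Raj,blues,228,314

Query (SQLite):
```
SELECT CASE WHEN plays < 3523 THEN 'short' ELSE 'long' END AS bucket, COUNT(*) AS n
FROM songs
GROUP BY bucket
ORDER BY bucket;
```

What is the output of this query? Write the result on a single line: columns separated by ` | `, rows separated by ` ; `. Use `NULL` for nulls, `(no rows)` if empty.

Bucket rows by plays < 3523 → 'short' else 'long'; count each bucket.

long | 5 ; short | 5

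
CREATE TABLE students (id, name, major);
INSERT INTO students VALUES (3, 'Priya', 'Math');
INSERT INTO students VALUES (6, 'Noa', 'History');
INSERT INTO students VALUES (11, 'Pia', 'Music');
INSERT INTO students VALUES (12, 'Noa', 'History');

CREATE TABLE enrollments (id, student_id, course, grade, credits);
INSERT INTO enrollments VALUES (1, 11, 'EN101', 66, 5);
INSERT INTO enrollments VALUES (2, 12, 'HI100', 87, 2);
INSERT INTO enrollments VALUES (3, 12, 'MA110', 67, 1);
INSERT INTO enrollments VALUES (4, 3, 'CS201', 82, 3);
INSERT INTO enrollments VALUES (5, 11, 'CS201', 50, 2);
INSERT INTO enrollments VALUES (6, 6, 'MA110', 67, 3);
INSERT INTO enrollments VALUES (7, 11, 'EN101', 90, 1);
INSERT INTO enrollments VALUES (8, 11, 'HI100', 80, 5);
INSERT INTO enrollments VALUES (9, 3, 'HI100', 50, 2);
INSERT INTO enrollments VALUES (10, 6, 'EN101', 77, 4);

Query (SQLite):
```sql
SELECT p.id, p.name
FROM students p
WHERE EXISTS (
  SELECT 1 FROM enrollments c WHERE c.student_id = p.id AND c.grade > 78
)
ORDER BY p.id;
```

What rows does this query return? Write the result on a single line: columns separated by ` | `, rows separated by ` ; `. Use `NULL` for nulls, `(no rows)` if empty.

For each students row, check whether any enrollments with matching student_id has grade > 78.
Keep rows where that is true.

3 | Priya ; 11 | Pia ; 12 | Noa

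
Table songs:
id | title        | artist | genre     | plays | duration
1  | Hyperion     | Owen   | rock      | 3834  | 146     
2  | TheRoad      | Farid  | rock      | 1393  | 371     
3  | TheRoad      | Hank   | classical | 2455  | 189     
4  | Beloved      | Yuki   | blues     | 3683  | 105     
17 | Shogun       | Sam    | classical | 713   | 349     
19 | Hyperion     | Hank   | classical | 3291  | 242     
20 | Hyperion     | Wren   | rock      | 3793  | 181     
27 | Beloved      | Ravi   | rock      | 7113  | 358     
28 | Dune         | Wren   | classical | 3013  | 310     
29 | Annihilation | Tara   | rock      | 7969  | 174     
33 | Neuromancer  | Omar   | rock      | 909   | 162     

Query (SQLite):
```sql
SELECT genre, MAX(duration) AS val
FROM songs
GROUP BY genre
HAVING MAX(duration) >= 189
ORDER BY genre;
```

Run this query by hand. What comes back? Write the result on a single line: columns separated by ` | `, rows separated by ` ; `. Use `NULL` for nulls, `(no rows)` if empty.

classical | 349 ; rock | 371

Partition songs by genre; compute MAX(duration) within each group.
HAVING: keep groups where MAX(duration) >= 189.
  blues: ids {4} → MAX(duration)=105
  classical: ids {3, 17, 19, 28} → MAX(duration)=349
  rock: ids {1, 2, 20, 27, 29, 33} → MAX(duration)=371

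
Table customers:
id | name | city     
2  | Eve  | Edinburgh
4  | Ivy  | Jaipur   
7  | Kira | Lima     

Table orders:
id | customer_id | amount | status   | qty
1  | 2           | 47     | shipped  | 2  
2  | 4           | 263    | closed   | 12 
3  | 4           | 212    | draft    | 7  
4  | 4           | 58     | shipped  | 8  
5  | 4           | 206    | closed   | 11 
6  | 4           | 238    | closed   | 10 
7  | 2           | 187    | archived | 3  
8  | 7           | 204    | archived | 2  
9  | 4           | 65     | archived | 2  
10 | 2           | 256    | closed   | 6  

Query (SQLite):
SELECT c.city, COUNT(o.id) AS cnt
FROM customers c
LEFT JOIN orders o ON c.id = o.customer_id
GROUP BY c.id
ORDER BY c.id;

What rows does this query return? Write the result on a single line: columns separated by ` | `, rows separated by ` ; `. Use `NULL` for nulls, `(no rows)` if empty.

Edinburgh | 3 ; Jaipur | 6 ; Lima | 1

LEFT JOIN keeps every customers row; unmatched ones get NULL for orders columns.
Group by customers.id and compute COUNT(o.id). COUNT(col) of an all-NULL group is 0.
  2: ids {1, 7, 10} → COUNT(o.id)=3
  4: ids {2, 3, 4, 5, 6, 9} → COUNT(o.id)=6
  7: ids {8} → COUNT(o.id)=1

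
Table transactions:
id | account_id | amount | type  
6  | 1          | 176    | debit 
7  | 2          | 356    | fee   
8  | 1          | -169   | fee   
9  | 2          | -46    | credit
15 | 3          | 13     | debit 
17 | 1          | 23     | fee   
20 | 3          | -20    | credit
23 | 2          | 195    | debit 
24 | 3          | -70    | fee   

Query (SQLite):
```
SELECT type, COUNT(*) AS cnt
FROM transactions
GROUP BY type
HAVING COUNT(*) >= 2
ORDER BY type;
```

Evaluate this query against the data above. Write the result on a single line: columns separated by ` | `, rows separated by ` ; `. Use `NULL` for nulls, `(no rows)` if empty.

Partition transactions by type; compute COUNT(*) within each group.
HAVING: keep groups with count ≥ 2.
  credit: ids {9, 20} → COUNT(*)=2
  debit: ids {6, 15, 23} → COUNT(*)=3
  fee: ids {7, 8, 17, 24} → COUNT(*)=4

credit | 2 ; debit | 3 ; fee | 4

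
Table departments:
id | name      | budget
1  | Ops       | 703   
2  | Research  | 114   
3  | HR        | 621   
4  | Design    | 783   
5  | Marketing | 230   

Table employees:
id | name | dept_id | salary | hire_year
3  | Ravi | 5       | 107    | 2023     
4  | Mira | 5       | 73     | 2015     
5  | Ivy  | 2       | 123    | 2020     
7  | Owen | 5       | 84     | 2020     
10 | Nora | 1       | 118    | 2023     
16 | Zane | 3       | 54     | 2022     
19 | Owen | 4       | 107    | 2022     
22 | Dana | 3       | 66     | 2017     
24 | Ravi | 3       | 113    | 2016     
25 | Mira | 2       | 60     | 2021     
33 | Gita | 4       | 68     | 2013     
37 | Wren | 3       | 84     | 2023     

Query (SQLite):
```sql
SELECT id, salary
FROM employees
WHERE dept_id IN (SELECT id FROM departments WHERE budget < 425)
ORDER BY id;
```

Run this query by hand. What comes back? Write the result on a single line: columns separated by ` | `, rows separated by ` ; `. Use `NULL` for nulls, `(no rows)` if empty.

Inner query: departments.id where budget < 425.
Outer: keep employees rows whose dept_id is in that set.
Inner query → {2, 5}

3 | 107 ; 4 | 73 ; 5 | 123 ; 7 | 84 ; 25 | 60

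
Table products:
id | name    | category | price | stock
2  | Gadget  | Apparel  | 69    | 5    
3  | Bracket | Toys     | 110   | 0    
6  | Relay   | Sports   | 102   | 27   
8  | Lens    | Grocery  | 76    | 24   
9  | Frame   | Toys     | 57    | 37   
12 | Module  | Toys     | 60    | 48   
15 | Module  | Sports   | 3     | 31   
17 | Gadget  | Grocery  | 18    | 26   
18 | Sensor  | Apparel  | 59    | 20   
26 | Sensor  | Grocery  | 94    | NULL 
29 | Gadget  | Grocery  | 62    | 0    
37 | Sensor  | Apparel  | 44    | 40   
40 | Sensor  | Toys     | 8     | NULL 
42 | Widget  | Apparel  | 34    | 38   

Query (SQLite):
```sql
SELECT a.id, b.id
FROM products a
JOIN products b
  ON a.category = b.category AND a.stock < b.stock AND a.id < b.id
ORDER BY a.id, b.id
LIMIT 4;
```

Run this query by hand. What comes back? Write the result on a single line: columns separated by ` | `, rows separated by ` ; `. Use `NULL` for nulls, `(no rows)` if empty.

2 | 18 ; 2 | 37 ; 2 | 42 ; 3 | 9

Pairs (a,b) with same category, a.stock < b.stock, a.id < b.id.
category groups: Apparel:{2,18,37,42} Grocery:{8,17,26,29} Sports:{6,15} Toys:{3,9,12,40}
Ordered by (a.id, b.id); first 4.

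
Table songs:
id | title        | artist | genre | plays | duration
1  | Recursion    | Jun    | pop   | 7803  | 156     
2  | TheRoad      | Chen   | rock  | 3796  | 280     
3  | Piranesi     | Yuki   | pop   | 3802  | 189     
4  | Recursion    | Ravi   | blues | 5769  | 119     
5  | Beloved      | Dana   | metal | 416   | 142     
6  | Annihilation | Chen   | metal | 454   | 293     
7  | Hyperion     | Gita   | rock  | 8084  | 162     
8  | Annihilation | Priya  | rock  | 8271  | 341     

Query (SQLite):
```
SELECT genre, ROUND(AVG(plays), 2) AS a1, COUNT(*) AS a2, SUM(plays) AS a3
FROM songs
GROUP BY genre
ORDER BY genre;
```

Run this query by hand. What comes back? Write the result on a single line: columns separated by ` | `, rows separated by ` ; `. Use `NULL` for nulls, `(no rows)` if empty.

Group songs by genre.
Per group compute: ROUND(AVG(plays), 2), COUNT(*), SUM(plays).
  blues: ids {4} → ROUND(AVG(plays), 2)=5769, COUNT(*)=1, SUM(plays)=5769
  metal: ids {5, 6} → ROUND(AVG(plays), 2)=435, COUNT(*)=2, SUM(plays)=870
  pop: ids {1, 3} → ROUND(AVG(plays), 2)=5802.5, COUNT(*)=2, SUM(plays)=11605
  rock: ids {2, 7, 8} → ROUND(AVG(plays), 2)=6717, COUNT(*)=3, SUM(plays)=20151

blues | 5769 | 1 | 5769 ; metal | 435 | 2 | 870 ; pop | 5802.5 | 2 | 11605 ; rock | 6717 | 3 | 20151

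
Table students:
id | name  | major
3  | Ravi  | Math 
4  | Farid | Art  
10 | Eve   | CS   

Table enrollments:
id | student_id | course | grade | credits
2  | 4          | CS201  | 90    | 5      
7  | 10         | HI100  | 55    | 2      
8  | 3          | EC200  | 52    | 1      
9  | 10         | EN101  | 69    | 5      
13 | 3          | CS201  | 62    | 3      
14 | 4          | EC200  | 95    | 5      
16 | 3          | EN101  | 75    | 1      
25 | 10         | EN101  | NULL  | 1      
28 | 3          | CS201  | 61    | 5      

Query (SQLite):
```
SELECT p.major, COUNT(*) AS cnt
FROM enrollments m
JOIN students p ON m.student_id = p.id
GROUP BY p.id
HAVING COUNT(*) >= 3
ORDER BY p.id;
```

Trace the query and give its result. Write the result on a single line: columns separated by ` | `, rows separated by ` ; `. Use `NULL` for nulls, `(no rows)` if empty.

Join each enrollments row to its students via student_id.
Group joined rows by students.id; compute COUNT(*) per group.
HAVING: keep groups with count ≥ 3.
  3: ids {8, 13, 16, 28} → COUNT(*)=4
  4: ids {2, 14} → COUNT(*)=2
  10: ids {7, 9, 25} → COUNT(*)=3

Math | 4 ; CS | 3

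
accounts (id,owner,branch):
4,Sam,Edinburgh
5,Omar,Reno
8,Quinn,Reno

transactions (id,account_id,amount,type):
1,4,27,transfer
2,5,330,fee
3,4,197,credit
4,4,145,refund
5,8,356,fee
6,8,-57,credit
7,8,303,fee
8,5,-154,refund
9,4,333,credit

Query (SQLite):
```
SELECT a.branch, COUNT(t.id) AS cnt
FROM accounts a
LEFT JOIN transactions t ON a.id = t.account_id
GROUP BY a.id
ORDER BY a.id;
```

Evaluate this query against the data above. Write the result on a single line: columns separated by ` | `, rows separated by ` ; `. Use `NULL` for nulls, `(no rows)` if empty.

LEFT JOIN keeps every accounts row; unmatched ones get NULL for transactions columns.
Group by accounts.id and compute COUNT(t.id). COUNT(col) of an all-NULL group is 0.
  4: ids {1, 3, 4, 9} → COUNT(t.id)=4
  5: ids {2, 8} → COUNT(t.id)=2
  8: ids {5, 6, 7} → COUNT(t.id)=3

Edinburgh | 4 ; Reno | 2 ; Reno | 3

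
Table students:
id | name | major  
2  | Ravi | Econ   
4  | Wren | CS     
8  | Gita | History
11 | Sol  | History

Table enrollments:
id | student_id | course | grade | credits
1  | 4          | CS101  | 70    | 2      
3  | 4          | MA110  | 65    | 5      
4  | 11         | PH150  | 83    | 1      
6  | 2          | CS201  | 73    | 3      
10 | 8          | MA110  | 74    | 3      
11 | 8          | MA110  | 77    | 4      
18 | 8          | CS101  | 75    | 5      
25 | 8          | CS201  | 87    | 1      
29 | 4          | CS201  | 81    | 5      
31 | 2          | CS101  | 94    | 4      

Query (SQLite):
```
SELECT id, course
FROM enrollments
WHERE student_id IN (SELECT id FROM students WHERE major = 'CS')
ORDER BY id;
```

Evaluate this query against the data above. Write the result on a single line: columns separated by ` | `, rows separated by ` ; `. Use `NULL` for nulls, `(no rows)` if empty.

1 | CS101 ; 3 | MA110 ; 29 | CS201

Inner query: students.id where major = 'CS'.
Outer: keep enrollments rows whose student_id is in that set.
Inner query → {4}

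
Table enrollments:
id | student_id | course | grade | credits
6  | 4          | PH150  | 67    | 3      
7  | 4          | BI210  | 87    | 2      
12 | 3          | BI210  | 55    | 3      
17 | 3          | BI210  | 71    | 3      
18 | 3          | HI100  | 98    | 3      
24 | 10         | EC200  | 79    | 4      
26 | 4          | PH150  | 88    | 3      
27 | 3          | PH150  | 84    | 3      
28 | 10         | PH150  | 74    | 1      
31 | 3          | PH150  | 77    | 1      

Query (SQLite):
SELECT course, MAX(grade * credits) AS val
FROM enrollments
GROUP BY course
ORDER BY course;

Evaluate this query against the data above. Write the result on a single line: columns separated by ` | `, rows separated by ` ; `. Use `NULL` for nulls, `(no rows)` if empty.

BI210 | 213 ; EC200 | 316 ; HI100 | 294 ; PH150 | 264

For each row compute grade * credits.
Group by course; take MAX of the expression per group.
  BI210: ids {7, 12, 17} → MAX(grade * credits)=213
  EC200: ids {24} → MAX(grade * credits)=316
  HI100: ids {18} → MAX(grade * credits)=294
  PH150: ids {6, 26, 27, 28, 31} → MAX(grade * credits)=264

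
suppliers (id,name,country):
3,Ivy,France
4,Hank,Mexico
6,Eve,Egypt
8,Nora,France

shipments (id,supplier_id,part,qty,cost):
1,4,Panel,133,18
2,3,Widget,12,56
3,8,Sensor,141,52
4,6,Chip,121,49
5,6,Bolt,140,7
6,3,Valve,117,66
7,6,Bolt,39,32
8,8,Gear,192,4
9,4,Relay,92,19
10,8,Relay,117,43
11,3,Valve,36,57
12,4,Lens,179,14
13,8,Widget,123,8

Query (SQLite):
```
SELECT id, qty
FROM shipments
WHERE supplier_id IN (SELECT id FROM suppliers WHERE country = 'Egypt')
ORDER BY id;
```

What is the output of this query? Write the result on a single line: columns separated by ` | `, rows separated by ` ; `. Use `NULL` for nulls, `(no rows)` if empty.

4 | 121 ; 5 | 140 ; 7 | 39

Inner query: suppliers.id where country = 'Egypt'.
Outer: keep shipments rows whose supplier_id is in that set.
Inner query → {6}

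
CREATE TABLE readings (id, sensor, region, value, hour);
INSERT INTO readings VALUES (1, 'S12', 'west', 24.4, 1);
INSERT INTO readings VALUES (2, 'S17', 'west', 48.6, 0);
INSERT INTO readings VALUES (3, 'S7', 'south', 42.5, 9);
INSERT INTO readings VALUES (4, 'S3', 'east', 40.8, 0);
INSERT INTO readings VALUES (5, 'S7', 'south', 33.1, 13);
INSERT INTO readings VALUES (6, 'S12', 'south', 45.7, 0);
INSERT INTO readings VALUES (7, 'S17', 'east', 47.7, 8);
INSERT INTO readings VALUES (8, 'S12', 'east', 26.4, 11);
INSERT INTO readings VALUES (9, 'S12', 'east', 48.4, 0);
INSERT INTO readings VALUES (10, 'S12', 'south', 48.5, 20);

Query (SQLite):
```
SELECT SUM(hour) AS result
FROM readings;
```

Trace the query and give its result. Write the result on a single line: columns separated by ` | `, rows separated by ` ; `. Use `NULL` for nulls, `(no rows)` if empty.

62

All hour values: [1, 0, 9, 0, 13, 0, 8, 11, 0, 20].
SUM of non-NULL values = 62.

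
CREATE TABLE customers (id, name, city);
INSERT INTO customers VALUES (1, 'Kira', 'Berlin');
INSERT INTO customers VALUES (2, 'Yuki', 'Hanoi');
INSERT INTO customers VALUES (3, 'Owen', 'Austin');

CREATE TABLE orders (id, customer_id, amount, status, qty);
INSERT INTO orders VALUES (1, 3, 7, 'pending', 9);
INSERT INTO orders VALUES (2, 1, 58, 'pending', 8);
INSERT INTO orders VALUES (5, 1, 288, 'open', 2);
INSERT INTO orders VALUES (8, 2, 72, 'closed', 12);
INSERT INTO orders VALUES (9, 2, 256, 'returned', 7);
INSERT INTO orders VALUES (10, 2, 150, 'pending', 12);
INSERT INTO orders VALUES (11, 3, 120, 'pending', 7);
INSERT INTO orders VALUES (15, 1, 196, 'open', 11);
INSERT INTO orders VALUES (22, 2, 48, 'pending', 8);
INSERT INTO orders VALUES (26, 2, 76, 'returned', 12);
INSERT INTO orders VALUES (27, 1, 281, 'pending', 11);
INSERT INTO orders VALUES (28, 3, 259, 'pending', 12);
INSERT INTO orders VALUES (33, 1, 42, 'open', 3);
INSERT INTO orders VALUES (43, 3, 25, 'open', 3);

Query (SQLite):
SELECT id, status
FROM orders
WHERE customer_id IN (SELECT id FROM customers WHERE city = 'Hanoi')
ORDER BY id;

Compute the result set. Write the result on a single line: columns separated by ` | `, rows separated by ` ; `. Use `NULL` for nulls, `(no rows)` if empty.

Inner query: customers.id where city = 'Hanoi'.
Outer: keep orders rows whose customer_id is in that set.
Inner query → {2}

8 | closed ; 9 | returned ; 10 | pending ; 22 | pending ; 26 | returned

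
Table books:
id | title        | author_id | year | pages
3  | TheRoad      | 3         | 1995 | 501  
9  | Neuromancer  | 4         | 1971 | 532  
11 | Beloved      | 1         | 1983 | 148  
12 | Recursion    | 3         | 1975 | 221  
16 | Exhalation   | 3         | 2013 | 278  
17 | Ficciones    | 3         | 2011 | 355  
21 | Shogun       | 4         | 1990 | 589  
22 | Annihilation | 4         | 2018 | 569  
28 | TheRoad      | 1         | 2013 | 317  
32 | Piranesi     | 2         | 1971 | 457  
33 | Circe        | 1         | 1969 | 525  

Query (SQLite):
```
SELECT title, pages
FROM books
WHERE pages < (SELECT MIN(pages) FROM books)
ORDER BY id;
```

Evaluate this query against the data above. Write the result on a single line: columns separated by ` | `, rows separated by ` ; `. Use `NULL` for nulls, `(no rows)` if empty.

(no rows)

Scalar subquery: MIN(pages) over all books rows = 148.
Keep rows where pages < that value.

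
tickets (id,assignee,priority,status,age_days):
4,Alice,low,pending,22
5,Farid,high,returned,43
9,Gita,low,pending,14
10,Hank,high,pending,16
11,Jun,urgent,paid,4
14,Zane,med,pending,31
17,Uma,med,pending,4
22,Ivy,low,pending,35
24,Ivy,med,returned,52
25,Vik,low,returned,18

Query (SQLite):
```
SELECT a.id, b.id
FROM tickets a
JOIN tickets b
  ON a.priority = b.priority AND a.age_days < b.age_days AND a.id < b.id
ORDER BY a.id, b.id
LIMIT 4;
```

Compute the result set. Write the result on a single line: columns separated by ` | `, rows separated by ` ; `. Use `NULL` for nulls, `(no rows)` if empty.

4 | 22 ; 9 | 22 ; 9 | 25 ; 14 | 24

Pairs (a,b) with same priority, a.age_days < b.age_days, a.id < b.id.
priority groups: high:{5,10} low:{4,9,22,25} med:{14,17,24} urgent:{11}
Ordered by (a.id, b.id); first 4.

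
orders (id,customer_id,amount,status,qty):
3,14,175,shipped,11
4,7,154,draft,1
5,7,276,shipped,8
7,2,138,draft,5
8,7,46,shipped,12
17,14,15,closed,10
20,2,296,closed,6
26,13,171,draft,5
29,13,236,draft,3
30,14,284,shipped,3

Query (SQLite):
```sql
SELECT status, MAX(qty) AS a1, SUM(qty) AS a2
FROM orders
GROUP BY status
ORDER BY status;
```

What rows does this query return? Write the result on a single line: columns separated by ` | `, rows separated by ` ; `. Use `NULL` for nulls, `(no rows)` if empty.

Group orders by status.
Per group compute: MAX(qty), SUM(qty).
  closed: ids {17, 20} → MAX(qty)=10, SUM(qty)=16
  draft: ids {4, 7, 26, 29} → MAX(qty)=5, SUM(qty)=14
  shipped: ids {3, 5, 8, 30} → MAX(qty)=12, SUM(qty)=34

closed | 10 | 16 ; draft | 5 | 14 ; shipped | 12 | 34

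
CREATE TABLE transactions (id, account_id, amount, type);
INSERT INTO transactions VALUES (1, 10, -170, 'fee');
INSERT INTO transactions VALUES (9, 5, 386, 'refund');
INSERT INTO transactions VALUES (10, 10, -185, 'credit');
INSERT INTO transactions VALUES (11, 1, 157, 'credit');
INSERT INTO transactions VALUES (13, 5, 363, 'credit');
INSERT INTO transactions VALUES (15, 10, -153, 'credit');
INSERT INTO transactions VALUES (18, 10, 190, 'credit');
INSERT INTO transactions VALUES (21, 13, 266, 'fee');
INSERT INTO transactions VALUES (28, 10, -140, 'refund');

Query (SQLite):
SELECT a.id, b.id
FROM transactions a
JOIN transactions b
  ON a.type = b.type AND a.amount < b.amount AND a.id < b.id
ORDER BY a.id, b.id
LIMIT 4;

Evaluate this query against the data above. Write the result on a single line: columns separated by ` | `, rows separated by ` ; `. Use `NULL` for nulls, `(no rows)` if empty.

1 | 21 ; 10 | 11 ; 10 | 13 ; 10 | 15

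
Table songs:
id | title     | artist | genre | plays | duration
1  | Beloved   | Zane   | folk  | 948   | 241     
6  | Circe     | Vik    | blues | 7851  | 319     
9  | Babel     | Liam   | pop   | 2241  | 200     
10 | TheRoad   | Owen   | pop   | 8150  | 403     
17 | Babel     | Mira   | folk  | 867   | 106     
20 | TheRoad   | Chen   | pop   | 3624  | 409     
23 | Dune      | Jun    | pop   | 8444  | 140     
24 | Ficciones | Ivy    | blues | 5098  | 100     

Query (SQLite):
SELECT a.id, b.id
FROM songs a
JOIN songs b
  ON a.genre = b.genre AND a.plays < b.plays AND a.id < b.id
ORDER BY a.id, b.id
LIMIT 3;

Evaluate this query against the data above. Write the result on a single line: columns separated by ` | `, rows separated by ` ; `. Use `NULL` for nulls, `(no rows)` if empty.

9 | 10 ; 9 | 20 ; 9 | 23

Pairs (a,b) with same genre, a.plays < b.plays, a.id < b.id.
genre groups: blues:{6,24} folk:{1,17} pop:{9,10,20,23}
Ordered by (a.id, b.id); first 3.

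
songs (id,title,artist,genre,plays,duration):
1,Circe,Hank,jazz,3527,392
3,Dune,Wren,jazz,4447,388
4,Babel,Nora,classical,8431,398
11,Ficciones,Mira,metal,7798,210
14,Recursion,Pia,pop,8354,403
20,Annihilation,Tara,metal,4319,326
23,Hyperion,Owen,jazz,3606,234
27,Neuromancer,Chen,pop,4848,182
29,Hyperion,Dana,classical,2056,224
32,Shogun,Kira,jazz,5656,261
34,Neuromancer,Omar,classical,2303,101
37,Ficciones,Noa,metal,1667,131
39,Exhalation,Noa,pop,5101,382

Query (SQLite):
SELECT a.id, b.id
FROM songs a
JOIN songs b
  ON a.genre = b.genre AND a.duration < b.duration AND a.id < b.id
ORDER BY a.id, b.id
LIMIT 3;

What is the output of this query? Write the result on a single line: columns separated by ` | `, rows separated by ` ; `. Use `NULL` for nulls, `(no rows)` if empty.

Pairs (a,b) with same genre, a.duration < b.duration, a.id < b.id.
genre groups: classical:{4,29,34} jazz:{1,3,23,32} metal:{11,20,37} pop:{14,27,39}
Ordered by (a.id, b.id); first 3.

11 | 20 ; 23 | 32 ; 27 | 39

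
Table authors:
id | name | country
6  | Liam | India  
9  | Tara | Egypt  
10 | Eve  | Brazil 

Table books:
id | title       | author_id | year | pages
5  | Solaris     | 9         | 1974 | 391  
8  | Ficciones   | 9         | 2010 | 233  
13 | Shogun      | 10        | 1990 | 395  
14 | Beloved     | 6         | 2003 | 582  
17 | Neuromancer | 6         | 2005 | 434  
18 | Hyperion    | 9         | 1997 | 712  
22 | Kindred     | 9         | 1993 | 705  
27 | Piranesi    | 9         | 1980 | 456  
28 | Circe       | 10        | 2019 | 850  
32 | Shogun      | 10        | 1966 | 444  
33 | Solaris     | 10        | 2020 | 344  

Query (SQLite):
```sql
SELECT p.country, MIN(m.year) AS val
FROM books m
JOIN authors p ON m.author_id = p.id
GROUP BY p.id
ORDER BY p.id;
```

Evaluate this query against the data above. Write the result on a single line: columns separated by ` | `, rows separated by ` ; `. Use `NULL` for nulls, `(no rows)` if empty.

India | 2003 ; Egypt | 1974 ; Brazil | 1966

Join each books row to its authors via author_id.
Group joined rows by authors.id; compute MIN(m.year) per group.
  6: ids {14, 17} → MIN(m.year)=2003
  9: ids {5, 8, 18, 22, 27} → MIN(m.year)=1974
  10: ids {13, 28, 32, 33} → MIN(m.year)=1966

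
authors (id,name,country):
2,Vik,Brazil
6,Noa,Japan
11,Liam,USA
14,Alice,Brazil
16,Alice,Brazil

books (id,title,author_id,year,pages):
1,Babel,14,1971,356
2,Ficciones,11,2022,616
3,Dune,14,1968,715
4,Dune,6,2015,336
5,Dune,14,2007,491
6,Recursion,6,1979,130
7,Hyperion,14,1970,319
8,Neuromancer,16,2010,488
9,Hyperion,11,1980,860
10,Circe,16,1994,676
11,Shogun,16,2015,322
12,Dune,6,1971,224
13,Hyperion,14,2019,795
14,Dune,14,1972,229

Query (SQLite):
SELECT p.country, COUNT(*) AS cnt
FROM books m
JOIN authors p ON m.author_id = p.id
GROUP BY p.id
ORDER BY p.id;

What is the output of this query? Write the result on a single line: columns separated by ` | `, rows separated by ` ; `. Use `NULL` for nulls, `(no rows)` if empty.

Join each books row to its authors via author_id.
Group joined rows by authors.id; compute COUNT(*) per group.
  6: ids {4, 6, 12} → COUNT(*)=3
  11: ids {2, 9} → COUNT(*)=2
  14: ids {1, 3, 5, 7, 13, 14} → COUNT(*)=6
  16: ids {8, 10, 11} → COUNT(*)=3

Japan | 3 ; USA | 2 ; Brazil | 6 ; Brazil | 3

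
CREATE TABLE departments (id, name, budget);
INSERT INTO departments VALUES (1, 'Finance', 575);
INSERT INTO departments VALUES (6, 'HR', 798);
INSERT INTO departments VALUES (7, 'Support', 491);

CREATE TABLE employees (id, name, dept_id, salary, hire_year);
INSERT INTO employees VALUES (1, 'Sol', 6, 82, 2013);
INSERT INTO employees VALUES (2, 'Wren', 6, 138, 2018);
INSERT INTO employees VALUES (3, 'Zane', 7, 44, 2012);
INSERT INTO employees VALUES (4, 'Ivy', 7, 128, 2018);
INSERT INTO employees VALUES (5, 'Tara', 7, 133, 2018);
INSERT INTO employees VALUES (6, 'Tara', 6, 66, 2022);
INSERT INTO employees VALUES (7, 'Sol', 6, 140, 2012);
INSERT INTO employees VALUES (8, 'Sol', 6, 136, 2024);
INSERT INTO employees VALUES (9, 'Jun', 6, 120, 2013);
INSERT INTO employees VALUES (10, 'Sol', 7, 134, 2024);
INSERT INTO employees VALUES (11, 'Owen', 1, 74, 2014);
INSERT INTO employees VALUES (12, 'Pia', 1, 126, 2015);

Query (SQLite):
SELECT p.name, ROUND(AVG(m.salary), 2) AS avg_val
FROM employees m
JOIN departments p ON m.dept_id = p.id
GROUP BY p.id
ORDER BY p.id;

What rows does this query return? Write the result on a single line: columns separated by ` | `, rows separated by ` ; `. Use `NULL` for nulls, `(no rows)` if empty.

Finance | 100 ; HR | 113.67 ; Support | 109.75

Join each employees row to its departments via dept_id.
Group joined rows by departments.id; compute ROUND(AVG(m.salary), 2) per group.
  1: ids {11, 12} → ROUND(AVG(m.salary), 2)=100
  6: ids {1, 2, 6, 7, 8, 9} → ROUND(AVG(m.salary), 2)=113.67
  7: ids {3, 4, 5, 10} → ROUND(AVG(m.salary), 2)=109.75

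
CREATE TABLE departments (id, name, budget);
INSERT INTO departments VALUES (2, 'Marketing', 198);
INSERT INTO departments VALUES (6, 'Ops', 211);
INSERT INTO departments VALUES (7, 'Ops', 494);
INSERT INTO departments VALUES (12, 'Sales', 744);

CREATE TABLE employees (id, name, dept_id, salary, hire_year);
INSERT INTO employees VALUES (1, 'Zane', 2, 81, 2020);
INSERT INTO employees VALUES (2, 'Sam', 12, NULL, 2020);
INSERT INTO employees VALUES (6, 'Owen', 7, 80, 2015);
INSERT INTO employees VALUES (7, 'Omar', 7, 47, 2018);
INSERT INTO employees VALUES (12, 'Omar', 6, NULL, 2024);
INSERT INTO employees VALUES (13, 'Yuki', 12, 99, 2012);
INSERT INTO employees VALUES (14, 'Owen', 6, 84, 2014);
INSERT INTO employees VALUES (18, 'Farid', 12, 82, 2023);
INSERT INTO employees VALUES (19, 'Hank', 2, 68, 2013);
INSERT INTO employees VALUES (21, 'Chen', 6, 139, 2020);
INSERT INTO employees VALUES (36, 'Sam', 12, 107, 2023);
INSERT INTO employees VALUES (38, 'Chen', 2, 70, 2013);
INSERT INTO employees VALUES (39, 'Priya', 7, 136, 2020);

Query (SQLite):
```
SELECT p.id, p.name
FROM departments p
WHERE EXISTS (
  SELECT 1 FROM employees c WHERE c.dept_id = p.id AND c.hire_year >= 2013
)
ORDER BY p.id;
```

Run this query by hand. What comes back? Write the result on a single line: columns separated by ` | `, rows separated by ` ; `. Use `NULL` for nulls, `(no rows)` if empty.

2 | Marketing ; 6 | Ops ; 7 | Ops ; 12 | Sales

For each departments row, check whether any employees with matching dept_id has hire_year >= 2013.
Keep rows where that is true.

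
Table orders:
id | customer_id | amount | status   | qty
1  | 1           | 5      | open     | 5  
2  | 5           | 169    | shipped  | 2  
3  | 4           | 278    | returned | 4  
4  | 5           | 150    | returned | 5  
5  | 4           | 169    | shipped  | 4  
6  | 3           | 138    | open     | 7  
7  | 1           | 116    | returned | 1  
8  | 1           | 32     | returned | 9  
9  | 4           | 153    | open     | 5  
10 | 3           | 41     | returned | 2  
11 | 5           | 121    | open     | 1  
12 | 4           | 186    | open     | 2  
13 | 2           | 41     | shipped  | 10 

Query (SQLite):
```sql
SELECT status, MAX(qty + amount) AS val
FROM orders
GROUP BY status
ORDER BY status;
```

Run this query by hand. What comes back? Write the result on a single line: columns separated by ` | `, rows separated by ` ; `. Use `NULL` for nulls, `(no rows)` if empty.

For each row compute qty + amount.
Group by status; take MAX of the expression per group.
  open: ids {1, 6, 9, 11, 12} → MAX(qty + amount)=188
  returned: ids {3, 4, 7, 8, 10} → MAX(qty + amount)=282
  shipped: ids {2, 5, 13} → MAX(qty + amount)=173

open | 188 ; returned | 282 ; shipped | 173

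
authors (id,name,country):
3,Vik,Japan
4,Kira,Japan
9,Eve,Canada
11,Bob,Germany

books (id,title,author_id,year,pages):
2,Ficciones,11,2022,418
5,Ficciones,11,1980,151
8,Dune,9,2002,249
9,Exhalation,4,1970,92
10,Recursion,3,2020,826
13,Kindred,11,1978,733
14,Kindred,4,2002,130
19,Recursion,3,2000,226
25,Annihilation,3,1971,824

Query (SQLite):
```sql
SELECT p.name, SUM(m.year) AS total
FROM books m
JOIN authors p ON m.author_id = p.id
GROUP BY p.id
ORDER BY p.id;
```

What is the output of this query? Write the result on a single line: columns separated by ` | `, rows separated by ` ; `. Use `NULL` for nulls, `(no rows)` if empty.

Vik | 5991 ; Kira | 3972 ; Eve | 2002 ; Bob | 5980

Join each books row to its authors via author_id.
Group joined rows by authors.id; compute SUM(m.year) per group.
  3: ids {10, 19, 25} → SUM(m.year)=5991
  4: ids {9, 14} → SUM(m.year)=3972
  9: ids {8} → SUM(m.year)=2002
  11: ids {2, 5, 13} → SUM(m.year)=5980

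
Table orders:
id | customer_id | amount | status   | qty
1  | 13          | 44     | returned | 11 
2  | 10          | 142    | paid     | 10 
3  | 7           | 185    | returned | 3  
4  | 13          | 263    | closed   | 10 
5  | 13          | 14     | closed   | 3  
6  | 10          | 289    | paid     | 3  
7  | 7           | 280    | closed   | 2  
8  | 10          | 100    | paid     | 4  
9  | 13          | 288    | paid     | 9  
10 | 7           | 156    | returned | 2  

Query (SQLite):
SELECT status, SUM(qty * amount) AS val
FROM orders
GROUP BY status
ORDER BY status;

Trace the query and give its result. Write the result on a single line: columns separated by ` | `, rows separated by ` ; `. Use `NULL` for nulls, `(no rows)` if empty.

closed | 3232 ; paid | 5279 ; returned | 1351

For each row compute qty * amount.
Group by status; take SUM of the expression per group.
  closed: ids {4, 5, 7} → SUM(qty * amount)=3232
  paid: ids {2, 6, 8, 9} → SUM(qty * amount)=5279
  returned: ids {1, 3, 10} → SUM(qty * amount)=1351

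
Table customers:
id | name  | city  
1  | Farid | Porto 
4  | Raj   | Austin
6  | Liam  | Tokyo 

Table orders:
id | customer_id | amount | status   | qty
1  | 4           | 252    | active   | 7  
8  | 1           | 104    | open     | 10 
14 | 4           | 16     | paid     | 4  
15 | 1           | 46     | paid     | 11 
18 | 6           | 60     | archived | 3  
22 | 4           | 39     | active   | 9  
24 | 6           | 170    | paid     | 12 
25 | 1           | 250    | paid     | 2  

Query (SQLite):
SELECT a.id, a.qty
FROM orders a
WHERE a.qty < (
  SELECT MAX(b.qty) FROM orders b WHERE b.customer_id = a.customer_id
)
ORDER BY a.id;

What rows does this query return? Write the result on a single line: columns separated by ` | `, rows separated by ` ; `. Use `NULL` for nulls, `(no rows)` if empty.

1 | 7 ; 8 | 10 ; 14 | 4 ; 18 | 3 ; 25 | 2

For each orders row a, compute MAX(qty) over rows sharing a.customer_id.
Keep row a if a.qty < that per-group MAX.
  customer_id=1: MAX(qty) = 11
  customer_id=4: MAX(qty) = 9
  customer_id=6: MAX(qty) = 12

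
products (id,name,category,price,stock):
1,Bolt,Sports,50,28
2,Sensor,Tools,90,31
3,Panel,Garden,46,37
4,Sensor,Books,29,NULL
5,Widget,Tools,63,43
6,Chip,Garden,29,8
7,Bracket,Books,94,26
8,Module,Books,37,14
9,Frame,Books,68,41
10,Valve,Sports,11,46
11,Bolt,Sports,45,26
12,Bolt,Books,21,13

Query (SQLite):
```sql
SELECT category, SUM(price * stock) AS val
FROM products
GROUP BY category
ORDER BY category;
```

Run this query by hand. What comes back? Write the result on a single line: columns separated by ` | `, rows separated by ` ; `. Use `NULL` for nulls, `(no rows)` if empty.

For each row compute price * stock.
Group by category; take SUM of the expression per group.
  Books: ids {4, 7, 8, 9, 12} → SUM(price * stock)=6023
  Garden: ids {3, 6} → SUM(price * stock)=1934
  Sports: ids {1, 10, 11} → SUM(price * stock)=3076
  Tools: ids {2, 5} → SUM(price * stock)=5499

Books | 6023 ; Garden | 1934 ; Sports | 3076 ; Tools | 5499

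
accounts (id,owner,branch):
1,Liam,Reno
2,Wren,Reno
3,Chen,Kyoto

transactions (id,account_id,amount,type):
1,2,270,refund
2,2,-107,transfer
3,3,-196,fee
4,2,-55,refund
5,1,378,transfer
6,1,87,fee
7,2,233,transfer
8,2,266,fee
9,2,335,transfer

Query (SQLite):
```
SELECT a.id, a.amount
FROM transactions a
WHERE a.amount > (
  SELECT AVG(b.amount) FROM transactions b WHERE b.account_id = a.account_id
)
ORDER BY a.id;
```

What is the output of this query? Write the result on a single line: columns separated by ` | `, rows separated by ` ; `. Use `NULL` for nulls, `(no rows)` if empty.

1 | 270 ; 5 | 378 ; 7 | 233 ; 8 | 266 ; 9 | 335

For each transactions row a, compute AVG(amount) over rows sharing a.account_id.
Keep row a if a.amount > that per-group AVG.
  account_id=1: AVG(amount) = 232.5
  account_id=2: AVG(amount) = 157.0
  account_id=3: AVG(amount) = -196.0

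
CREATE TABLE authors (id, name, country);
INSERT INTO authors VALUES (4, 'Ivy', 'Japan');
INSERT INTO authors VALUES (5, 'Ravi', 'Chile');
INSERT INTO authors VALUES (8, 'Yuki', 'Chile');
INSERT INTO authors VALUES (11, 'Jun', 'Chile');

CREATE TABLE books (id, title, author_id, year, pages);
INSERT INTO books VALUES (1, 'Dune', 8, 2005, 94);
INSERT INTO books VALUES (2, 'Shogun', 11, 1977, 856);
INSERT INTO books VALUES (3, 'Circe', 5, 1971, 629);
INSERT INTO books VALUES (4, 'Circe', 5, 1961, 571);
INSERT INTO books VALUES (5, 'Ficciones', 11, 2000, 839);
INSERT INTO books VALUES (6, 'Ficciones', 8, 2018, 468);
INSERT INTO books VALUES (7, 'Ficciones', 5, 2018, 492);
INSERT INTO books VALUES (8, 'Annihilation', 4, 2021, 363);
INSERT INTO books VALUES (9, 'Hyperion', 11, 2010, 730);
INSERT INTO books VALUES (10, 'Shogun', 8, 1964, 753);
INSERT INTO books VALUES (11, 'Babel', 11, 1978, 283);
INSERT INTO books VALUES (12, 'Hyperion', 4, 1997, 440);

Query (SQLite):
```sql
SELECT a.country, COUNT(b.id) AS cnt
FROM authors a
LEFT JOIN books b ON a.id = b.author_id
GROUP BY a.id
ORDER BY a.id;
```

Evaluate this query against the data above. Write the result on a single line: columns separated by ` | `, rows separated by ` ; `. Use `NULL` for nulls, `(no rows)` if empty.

Japan | 2 ; Chile | 3 ; Chile | 3 ; Chile | 4

LEFT JOIN keeps every authors row; unmatched ones get NULL for books columns.
Group by authors.id and compute COUNT(b.id). COUNT(col) of an all-NULL group is 0.
  4: ids {8, 12} → COUNT(b.id)=2
  5: ids {3, 4, 7} → COUNT(b.id)=3
  8: ids {1, 6, 10} → COUNT(b.id)=3
  11: ids {2, 5, 9, 11} → COUNT(b.id)=4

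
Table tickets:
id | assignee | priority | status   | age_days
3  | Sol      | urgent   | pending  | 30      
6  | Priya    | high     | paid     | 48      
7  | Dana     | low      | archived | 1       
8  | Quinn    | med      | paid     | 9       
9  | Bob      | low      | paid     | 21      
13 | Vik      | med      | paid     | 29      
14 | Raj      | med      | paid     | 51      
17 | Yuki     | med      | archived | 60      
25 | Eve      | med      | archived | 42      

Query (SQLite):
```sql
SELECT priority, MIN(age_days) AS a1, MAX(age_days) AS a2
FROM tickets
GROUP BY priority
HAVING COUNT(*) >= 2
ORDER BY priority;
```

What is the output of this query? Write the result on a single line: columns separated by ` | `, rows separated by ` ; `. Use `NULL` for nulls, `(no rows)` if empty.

Group tickets by priority.
Per group compute: MIN(age_days), MAX(age_days).
HAVING: drop groups with fewer than 2 rows.
  high: ids {6} → MIN(age_days)=48, MAX(age_days)=48
  low: ids {7, 9} → MIN(age_days)=1, MAX(age_days)=21
  med: ids {8, 13, 14, 17, 25} → MIN(age_days)=9, MAX(age_days)=60
  urgent: ids {3} → MIN(age_days)=30, MAX(age_days)=30

low | 1 | 21 ; med | 9 | 60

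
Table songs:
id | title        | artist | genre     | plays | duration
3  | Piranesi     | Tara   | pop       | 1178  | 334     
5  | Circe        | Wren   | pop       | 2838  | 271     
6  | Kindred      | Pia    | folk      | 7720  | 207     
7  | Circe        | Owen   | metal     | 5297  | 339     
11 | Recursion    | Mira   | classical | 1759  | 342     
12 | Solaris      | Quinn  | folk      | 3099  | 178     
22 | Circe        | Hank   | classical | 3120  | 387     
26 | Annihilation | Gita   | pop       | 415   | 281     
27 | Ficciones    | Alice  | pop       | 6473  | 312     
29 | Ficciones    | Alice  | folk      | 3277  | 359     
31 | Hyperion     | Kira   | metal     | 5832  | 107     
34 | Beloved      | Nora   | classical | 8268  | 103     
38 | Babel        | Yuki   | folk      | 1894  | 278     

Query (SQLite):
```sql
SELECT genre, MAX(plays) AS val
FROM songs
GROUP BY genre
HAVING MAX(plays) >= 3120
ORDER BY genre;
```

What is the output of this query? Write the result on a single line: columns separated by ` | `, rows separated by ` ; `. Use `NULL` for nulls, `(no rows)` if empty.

Partition songs by genre; compute MAX(plays) within each group.
HAVING: keep groups where MAX(plays) >= 3120.
  classical: ids {11, 22, 34} → MAX(plays)=8268
  folk: ids {6, 12, 29, 38} → MAX(plays)=7720
  metal: ids {7, 31} → MAX(plays)=5832
  pop: ids {3, 5, 26, 27} → MAX(plays)=6473

classical | 8268 ; folk | 7720 ; metal | 5832 ; pop | 6473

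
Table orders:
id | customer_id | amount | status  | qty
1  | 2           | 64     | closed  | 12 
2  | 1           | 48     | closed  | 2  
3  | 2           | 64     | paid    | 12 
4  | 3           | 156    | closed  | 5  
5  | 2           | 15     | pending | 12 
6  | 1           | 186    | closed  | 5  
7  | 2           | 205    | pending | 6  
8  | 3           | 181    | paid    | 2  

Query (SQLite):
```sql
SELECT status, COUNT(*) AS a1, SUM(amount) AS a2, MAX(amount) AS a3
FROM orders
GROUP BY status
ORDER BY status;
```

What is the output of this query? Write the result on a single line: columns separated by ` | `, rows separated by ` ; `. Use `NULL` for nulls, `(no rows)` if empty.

closed | 4 | 454 | 186 ; paid | 2 | 245 | 181 ; pending | 2 | 220 | 205

Group orders by status.
Per group compute: COUNT(*), SUM(amount), MAX(amount).
  closed: ids {1, 2, 4, 6} → COUNT(*)=4, SUM(amount)=454, MAX(amount)=186
  paid: ids {3, 8} → COUNT(*)=2, SUM(amount)=245, MAX(amount)=181
  pending: ids {5, 7} → COUNT(*)=2, SUM(amount)=220, MAX(amount)=205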